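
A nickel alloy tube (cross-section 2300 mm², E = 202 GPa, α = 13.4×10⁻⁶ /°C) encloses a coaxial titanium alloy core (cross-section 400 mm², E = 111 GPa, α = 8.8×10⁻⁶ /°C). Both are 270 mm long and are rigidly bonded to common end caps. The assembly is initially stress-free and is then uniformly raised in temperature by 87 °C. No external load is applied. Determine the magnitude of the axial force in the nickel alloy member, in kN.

P ≈ 16.2 kN (compressive in the nickel alloy)

Equilibrium of a rigid end plate with no external load gives equal and opposite internal forces ±P in the two members. Since α_{nickel alloy} > α_{titanium alloy}, heating drives the nickel alloy into compression and the titanium alloy into tension.
Equating the net (thermal + elastic) strains gives |α₁ − α₂|·ΔT = P·[1/(A₁E₁) + 1/(A₂E₂)].
|α₁ − α₂|·ΔT = 4.6×10⁻⁶ × 87 = 0.0004002.
1/(A₁E₁) + 1/(A₂E₂) = 1/(2300×202×10³) + 1/(400×111×10³) = 2.467×10⁻⁸ N⁻¹.
So P = 0.0004002 / 2.467×10⁻⁸ = 16.22 kN.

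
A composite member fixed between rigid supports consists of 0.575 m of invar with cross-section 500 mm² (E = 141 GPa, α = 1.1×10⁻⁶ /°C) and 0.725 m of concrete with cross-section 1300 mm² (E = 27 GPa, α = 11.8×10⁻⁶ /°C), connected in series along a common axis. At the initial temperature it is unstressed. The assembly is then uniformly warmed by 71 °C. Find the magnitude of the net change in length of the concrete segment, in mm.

Free thermal expansion of the whole bar: Σ αᵢΔT Lᵢ = 1.1×10⁻⁶×71×575 + 11.8×10⁻⁶×71×725 = 0.6523 mm.
Since the ends are fixed, an axial force P builds up, equal in every segment, with P · Σ Lᵢ/(AᵢEᵢ) = δ_free.
The series flexibility is Σ Lᵢ/(AᵢEᵢ) = 575/(500×141×10³) + 725/(1300×27×10³) = 2.881×10⁻⁵ mm/N.
So P = 0.6523 / 2.881×10⁻⁵ = 22.64 kN, compressive.
For the concrete segment, free thermal change = 11.8×10⁻⁶×71×725 = 0.6074 mm and elastic change from P = 22640×725/(1300×27×10³) = 0.4677 mm; these oppose, so the net change is 0.14 mm (segment lengthens).

|ΔL| ≈ 0.14 mm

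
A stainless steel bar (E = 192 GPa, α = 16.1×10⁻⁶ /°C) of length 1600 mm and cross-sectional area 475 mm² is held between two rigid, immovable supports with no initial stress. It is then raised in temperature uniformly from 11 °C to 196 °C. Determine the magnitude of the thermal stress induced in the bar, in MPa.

Because both ends are immovable the net strain is zero, and the suppressed thermal strain is αΔT = 16.1×10⁻⁶ × 185 = 2978.5×10⁻⁶.
σ = EαΔT = 192×10³ × 16.1×10⁻⁶ × 185 = 571.9 MPa (compressive; the bar is trying to expand).

σ ≈ 572 MPa (compressive)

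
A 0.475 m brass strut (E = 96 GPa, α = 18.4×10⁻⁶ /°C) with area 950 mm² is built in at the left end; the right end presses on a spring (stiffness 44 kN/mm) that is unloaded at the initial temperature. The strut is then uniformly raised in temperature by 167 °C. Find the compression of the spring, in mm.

δ ≈ 1.19 mm

The unrestrained thermal change is αΔT L = 18.4×10⁻⁶ × 167 × 475 = 1.46 mm.
With a force P in the spring, the elastic change of the strut is PL/(AE) and that of the spring is P/k; compatibility requires their sum to equal δ_free.
P [ L/(AE) + 1/k ] = δ_free → P [ 475/(950×96×10³) + 1/(44×10³) ] = 1.46.
P = 1.46 / 2.794×10⁻⁵ = 52250 N.
Spring compression = P/k = 52250/(44×10³) = 1.187 mm.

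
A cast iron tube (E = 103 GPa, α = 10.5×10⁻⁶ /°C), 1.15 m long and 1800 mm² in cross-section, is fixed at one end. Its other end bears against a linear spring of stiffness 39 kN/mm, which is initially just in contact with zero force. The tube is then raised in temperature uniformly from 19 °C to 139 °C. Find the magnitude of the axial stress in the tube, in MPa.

σ ≈ 25.3 MPa (compressive)

Free thermal expansion: δ_free = αΔT L = 10.5×10⁻⁶ × 120 × 1150 = 1.449 mm.
Let P be the compressive force at the spring. The tube shortens elastically by PL/(AE) and the spring compresses by P/k; together these equal δ_free.
So P = δ_free / [L/(AE) + 1/k] = 1.449 / [ 1150/(1800×103×10³) + 1/(39×10³) ].
P = 1.449 / 3.184×10⁻⁵ = 45500 N.
σ = P/A = 45500/1800 = 25.28 MPa.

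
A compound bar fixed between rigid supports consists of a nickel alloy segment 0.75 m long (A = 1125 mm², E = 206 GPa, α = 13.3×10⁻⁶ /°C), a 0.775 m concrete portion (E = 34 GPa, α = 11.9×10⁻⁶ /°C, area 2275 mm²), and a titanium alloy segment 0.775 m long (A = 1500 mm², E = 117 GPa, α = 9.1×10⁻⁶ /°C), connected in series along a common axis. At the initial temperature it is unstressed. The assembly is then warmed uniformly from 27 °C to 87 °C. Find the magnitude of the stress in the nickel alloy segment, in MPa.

If the supports were absent, the total length change would be Σ αᵢΔT Lᵢ = 13.3×10⁻⁶×60×750 + 11.9×10⁻⁶×60×775 + 9.1×10⁻⁶×60×775 = 1.575 mm.
The walls prevent any net length change, so an axial force P (same in every segment) develops. Compatibility: P · Σ Lᵢ/(AᵢEᵢ) = δ_free.
Σ Lᵢ/(AᵢEᵢ) = 750/(1125×206×10³) + 775/(2275×34×10³) + 775/(1500×117×10³) = 1.767×10⁻⁵ mm/N.
Hence P = δ_free / Σ(L/AE) = 1.575/1.767×10⁻⁵ = 89.13 kN (compressive).
σ_{nickel alloy} = P / A = 89130 / 1125 = 79.22 MPa.

σ ≈ 79.2 MPa (compressive)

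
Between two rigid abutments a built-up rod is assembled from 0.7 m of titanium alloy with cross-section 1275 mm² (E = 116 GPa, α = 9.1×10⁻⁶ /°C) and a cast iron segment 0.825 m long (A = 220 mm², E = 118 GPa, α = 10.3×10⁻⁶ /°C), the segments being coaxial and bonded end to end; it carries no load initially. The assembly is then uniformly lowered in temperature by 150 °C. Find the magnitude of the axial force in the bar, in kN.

P ≈ 61.1 kN (tensile)

If the supports were absent, the total length change would be Σ αᵢΔT Lᵢ = 9.1×10⁻⁶×150×700 + 10.3×10⁻⁶×150×825 = 2.23 mm.
The walls prevent any net length change, so an axial force P (same in every segment) develops. Compatibility: P · Σ Lᵢ/(AᵢEᵢ) = δ_free.
The series flexibility is Σ Lᵢ/(AᵢEᵢ) = 700/(1275×116×10³) + 825/(220×118×10³) = 3.651×10⁻⁵ mm/N.
P = 2.23 / 3.651×10⁻⁵ = 61080 N = 61.08 kN, tensile.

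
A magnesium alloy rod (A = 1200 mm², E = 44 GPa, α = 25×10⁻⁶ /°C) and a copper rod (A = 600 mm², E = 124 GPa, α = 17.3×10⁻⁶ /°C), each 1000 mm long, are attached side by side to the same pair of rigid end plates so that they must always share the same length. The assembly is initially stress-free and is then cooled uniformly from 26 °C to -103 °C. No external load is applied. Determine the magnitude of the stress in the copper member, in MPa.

σ ≈ 51.1 MPa (compressive)

Equilibrium of a rigid end plate with no external load gives equal and opposite internal forces ±P in the two members. Since α_{magnesium alloy} > α_{copper}, cooling drives the magnesium alloy into tension and the copper into compression.
Compatibility of the two members (thermal + elastic change equal): (α₁ − α₂)ΔT = P·[1/(A₁E₁) + 1/(A₂E₂)].
|α₁ − α₂|·ΔT = 7.7×10⁻⁶ × 129 = 0.0009933.
1/(A₁E₁) + 1/(A₂E₂) = 1/(1200×44×10³) + 1/(600×124×10³) = 3.238×10⁻⁸ N⁻¹.
P = 0.0009933 / 3.238×10⁻⁸ = 30680 N = 30.68 kN.
σ_{copper} = P/A₂ = 30680/600 = 51.13 MPa, compressive.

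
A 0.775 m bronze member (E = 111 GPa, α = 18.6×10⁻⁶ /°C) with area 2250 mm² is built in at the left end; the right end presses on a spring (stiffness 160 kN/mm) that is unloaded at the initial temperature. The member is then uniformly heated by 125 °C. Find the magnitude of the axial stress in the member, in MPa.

σ ≈ 85.6 MPa (compressive)

Free thermal expansion: δ_free = αΔT L = 18.6×10⁻⁶ × 125 × 775 = 1.802 mm.
With a force P in the spring, the elastic change of the member is PL/(AE) and that of the spring is P/k; compatibility requires their sum to equal δ_free.
So P = δ_free / [L/(AE) + 1/k] = 1.802 / [ 775/(2250×111×10³) + 1/(160×10³) ].
P = 1.802 / 9.353×10⁻⁶ = 192600 N.
σ = P/A = 192600/2250 = 85.62 MPa.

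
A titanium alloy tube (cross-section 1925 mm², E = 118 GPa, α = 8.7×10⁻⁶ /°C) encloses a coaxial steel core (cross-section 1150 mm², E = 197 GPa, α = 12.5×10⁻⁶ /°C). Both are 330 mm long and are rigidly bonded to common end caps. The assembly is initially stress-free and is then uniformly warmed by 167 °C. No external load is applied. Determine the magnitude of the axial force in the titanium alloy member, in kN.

Equilibrium of a rigid end plate with no external load gives equal and opposite internal forces ±P in the two members. Since α_{steel} > α_{titanium alloy}, heating drives the steel into compression and the titanium alloy into tension.
Compatibility of the two members (thermal + elastic change equal): (α₁ − α₂)ΔT = P·[1/(A₁E₁) + 1/(A₂E₂)].
|α₁ − α₂|·ΔT = 3.8×10⁻⁶ × 167 = 0.0006346.
1/(A₁E₁) + 1/(A₂E₂) = 1/(1925×118×10³) + 1/(1150×197×10³) = 8.816×10⁻⁹ N⁻¹.
So P = 0.0006346 / 8.816×10⁻⁹ = 71.98 kN.

P ≈ 72 kN (tensile in the titanium alloy)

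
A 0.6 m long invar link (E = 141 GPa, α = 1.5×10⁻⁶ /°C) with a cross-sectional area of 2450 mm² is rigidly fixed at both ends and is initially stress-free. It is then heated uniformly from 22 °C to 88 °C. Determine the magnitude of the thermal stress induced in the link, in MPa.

σ ≈ 14 MPa (compressive)

Because both ends are immovable the net strain is zero, and the suppressed thermal strain is αΔT = 1.5×10⁻⁶ × 66 = 99×10⁻⁶.
Hence σ = E·αΔT = 141×10³ × 99×10⁻⁶ = 13.96 MPa, compressive.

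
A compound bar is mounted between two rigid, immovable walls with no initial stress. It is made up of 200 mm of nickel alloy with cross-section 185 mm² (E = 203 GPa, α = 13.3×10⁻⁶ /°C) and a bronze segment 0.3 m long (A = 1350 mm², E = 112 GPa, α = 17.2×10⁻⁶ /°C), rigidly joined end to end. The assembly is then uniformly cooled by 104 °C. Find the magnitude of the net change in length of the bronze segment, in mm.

|ΔL| ≈ 0.316 mm

Free thermal contraction of the whole bar: Σ αᵢΔT Lᵢ = 13.3×10⁻⁶×104×200 + 17.2×10⁻⁶×104×300 = 0.8133 mm.
The rigid supports impose zero overall length change; the single axial force P common to all segments must satisfy P Σ Lᵢ/(AᵢEᵢ) = δ_free.
The series flexibility is Σ Lᵢ/(AᵢEᵢ) = 200/(185×203×10³) + 300/(1350×112×10³) = 7.31×10⁻⁶ mm/N.
Hence P = δ_free / Σ(L/AE) = 0.8133/7.31×10⁻⁶ = 111.3 kN (tensile).
For the bronze segment, free thermal change = 17.2×10⁻⁶×104×300 = 0.5366 mm and elastic change from P = 111300×300/(1350×112×10³) = 0.2208 mm; these oppose, so the net change is 0.316 mm (segment shortens).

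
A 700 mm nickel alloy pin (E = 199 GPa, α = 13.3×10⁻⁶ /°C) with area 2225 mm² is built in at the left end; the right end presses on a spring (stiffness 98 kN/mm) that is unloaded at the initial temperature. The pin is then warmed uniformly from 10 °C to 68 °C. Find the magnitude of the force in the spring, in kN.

P ≈ 45.8 kN

Free thermal expansion: δ_free = αΔT L = 13.3×10⁻⁶ × 58 × 700 = 0.54 mm.
Let P be the compressive force at the spring. The pin shortens elastically by PL/(AE) and the spring compresses by P/k; together these equal δ_free.
P [ L/(AE) + 1/k ] = δ_free → P [ 700/(2225×199×10³) + 1/(98×10³) ] = 0.54.
P = 0.54 / 1.179×10⁻⁵ = 45820 N.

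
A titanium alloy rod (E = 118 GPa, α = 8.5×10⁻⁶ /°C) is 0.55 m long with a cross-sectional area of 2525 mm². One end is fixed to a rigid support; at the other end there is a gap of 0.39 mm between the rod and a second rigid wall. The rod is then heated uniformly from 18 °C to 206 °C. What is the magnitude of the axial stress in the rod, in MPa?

σ ≈ 105 MPa (compressive)

Free thermal elongation = αΔT L = 8.5×10⁻⁶ × 188 × 550 = 0.8789 mm.
After closing the 0.39 mm clearance, 0.8789 − 0.39 = 0.4889 mm of expansion remains to be suppressed by the wall.
So σ = E(δ_free − g)/L = 118×10³ × 0.4889/550 = 104.9 MPa.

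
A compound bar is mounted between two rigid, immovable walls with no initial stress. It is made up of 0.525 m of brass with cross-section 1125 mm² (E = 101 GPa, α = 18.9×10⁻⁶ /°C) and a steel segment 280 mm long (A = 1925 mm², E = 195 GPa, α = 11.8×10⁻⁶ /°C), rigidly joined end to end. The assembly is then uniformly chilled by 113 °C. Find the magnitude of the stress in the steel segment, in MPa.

σ ≈ 145 MPa (tensile)

If the supports were absent, the total length change would be Σ αᵢΔT Lᵢ = 18.9×10⁻⁶×113×525 + 11.8×10⁻⁶×113×280 = 1.495 mm.
The walls prevent any net length change, so an axial force P (same in every segment) develops. Compatibility: P · Σ Lᵢ/(AᵢEᵢ) = δ_free.
Σ Lᵢ/(AᵢEᵢ) = 525/(1125×101×10³) + 280/(1925×195×10³) = 5.366×10⁻⁶ mm/N.
P = 1.495 / 5.366×10⁻⁶ = 278500 N = 278.5 kN, tensile.
σ_{steel} = P / A = 278500 / 1925 = 144.7 MPa.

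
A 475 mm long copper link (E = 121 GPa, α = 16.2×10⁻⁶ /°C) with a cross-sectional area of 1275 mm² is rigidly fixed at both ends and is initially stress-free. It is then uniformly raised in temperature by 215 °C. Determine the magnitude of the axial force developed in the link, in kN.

P ≈ 537 kN (compressive)

Full restraint means ε = 0, so the stress is σ = EαΔT = 121×10³ × 16.2×10⁻⁶ × 215 = 421.4 MPa.
P = AEαΔT = 1275 × 121×10³ × 16.2×10⁻⁶ × 215 = 537.3 kN (compressive).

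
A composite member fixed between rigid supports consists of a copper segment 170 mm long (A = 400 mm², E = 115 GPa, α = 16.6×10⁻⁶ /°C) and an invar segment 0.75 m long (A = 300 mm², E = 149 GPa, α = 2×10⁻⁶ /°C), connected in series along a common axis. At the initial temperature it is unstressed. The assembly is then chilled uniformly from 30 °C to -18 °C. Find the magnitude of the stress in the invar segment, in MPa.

σ ≈ 33.8 MPa (tensile)

With the walls removed the bar would change length by δ_free = Σ αᵢΔT Lᵢ = 16.6×10⁻⁶×48×170 + 2×10⁻⁶×48×750 = 0.2075 mm.
The walls prevent any net length change, so an axial force P (same in every segment) develops. Compatibility: P · Σ Lᵢ/(AᵢEᵢ) = δ_free.
The series flexibility is Σ Lᵢ/(AᵢEᵢ) = 170/(400×115×10³) + 750/(300×149×10³) = 2.047×10⁻⁵ mm/N.
So P = 0.2075 / 2.047×10⁻⁵ = 10.13 kN, tensile.
σ_{invar} = P / A = 10130 / 300 = 33.78 MPa.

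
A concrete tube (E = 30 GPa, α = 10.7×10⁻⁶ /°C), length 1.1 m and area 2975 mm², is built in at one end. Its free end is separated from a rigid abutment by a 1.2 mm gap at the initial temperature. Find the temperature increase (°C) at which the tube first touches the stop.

The gap closes when αΔT L = 1.2 mm, since the tube is still unstressed at that instant.
ΔT = 1.2 / (10.7×10⁻⁶ × 1100) = 102 °C.

ΔT ≈ 102 °C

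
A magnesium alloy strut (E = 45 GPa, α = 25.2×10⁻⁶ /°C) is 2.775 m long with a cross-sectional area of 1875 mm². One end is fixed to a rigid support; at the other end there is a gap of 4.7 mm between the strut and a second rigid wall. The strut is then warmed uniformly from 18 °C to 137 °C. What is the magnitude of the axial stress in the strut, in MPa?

If the wall were absent the strut would grow by αΔT L = 25.2×10⁻⁶ × 119 × 2775 = 8.322 mm.
After closing the 4.7 mm clearance, 8.322 − 4.7 = 3.622 mm of expansion remains to be suppressed by the wall.
So σ = E(δ_free − g)/L = 45×10³ × 3.622/2775 = 58.73 MPa.

σ ≈ 58.7 MPa (compressive)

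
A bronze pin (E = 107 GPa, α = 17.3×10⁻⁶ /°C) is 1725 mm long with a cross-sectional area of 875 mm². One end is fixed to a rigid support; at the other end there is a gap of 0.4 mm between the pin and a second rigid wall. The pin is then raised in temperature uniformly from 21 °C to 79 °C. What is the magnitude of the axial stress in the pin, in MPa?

If the wall were absent the pin would grow by αΔT L = 17.3×10⁻⁶ × 58 × 1725 = 1.731 mm.
This exceeds the 0.4 mm gap, so the wall pushes back. The portion of expansion that must be recovered elastically is δ_free − gap = 1.731 − 0.4 = 1.331 mm.
So σ = E(δ_free − g)/L = 107×10³ × 1.331/1725 = 82.55 MPa.

σ ≈ 82.6 MPa (compressive)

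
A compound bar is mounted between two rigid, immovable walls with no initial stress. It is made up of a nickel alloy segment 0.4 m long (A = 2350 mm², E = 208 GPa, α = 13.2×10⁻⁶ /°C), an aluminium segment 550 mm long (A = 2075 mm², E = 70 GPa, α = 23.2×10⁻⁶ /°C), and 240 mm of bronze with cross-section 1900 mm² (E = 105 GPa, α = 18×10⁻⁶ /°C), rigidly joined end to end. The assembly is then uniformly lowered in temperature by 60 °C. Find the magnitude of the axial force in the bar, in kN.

P ≈ 231 kN (tensile)

Free thermal contraction of the whole bar: Σ αᵢΔT Lᵢ = 13.2×10⁻⁶×60×400 + 23.2×10⁻⁶×60×550 + 18×10⁻⁶×60×240 = 1.342 mm.
Since the ends are fixed, an axial force P builds up, equal in every segment, with P · Σ Lᵢ/(AᵢEᵢ) = δ_free.
The series flexibility is Σ Lᵢ/(AᵢEᵢ) = 400/(2350×208×10³) + 550/(2075×70×10³) + 240/(1900×105×10³) = 5.808×10⁻⁶ mm/N.
Hence P = δ_free / Σ(L/AE) = 1.342/5.808×10⁻⁶ = 231 kN (tensile).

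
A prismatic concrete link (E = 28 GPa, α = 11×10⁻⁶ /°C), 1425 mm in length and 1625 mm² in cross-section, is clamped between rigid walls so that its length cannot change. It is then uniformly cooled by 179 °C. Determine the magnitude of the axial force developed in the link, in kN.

The ends cannot move, so σ = EαΔT = 28×10³ × 11×10⁻⁶ × 179 = 55.13 MPa.
P = AEαΔT = 1625 × 28×10³ × 11×10⁻⁶ × 179 = 89.59 kN (tensile).

P ≈ 89.6 kN (tensile)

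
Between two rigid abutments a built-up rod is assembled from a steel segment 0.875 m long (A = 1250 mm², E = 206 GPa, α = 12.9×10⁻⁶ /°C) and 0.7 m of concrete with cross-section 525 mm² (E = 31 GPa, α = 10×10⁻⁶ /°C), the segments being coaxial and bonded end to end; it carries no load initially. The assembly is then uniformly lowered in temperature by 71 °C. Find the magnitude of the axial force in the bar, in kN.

P ≈ 28 kN (tensile)

Free thermal contraction of the whole bar: Σ αᵢΔT Lᵢ = 12.9×10⁻⁶×71×875 + 10×10⁻⁶×71×700 = 1.298 mm.
The rigid supports impose zero overall length change; the single axial force P common to all segments must satisfy P Σ Lᵢ/(AᵢEᵢ) = δ_free.
Σ Lᵢ/(AᵢEᵢ) = 875/(1250×206×10³) + 700/(525×31×10³) = 4.641×10⁻⁵ mm/N.
Hence P = δ_free / Σ(L/AE) = 1.298/4.641×10⁻⁵ = 27.98 kN (tensile).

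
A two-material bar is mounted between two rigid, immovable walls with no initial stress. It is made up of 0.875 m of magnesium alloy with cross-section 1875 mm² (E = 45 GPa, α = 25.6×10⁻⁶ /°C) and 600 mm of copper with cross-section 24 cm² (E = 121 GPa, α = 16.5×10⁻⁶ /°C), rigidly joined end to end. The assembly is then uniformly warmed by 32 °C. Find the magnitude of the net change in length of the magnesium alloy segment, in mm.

Free thermal expansion of the whole bar: Σ αᵢΔT Lᵢ = 25.6×10⁻⁶×32×875 + 16.5×10⁻⁶×32×600 = 1.034 mm.
The walls prevent any net length change, so an axial force P (same in every segment) develops. Compatibility: P · Σ Lᵢ/(AᵢEᵢ) = δ_free.
The series flexibility is Σ Lᵢ/(AᵢEᵢ) = 875/(1875×45×10³) + 600/(2400×121×10³) = 1.244×10⁻⁵ mm/N.
Hence P = δ_free / Σ(L/AE) = 1.034/1.244×10⁻⁵ = 83.11 kN (compressive).
For the magnesium alloy segment, free thermal change = 25.6×10⁻⁶×32×875 = 0.7168 mm and elastic change from P = 83110×875/(1875×45×10³) = 0.8619 mm; these oppose, so the net change is 0.145 mm (segment shortens).

|ΔL| ≈ 0.145 mm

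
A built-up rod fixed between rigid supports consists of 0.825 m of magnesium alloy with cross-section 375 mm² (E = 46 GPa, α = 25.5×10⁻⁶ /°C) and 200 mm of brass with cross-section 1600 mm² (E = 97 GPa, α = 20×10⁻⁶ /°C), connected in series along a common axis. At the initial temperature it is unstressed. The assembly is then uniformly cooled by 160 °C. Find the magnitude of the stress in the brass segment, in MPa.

With the walls removed the bar would change length by δ_free = Σ αᵢΔT Lᵢ = 25.5×10⁻⁶×160×825 + 20×10⁻⁶×160×200 = 4.006 mm.
Since the ends are fixed, an axial force P builds up, equal in every segment, with P · Σ Lᵢ/(AᵢEᵢ) = δ_free.
Σ Lᵢ/(AᵢEᵢ) = 825/(375×46×10³) + 200/(1600×97×10³) = 4.911×10⁻⁵ mm/N.
P = 4.006 / 4.911×10⁻⁵ = 81560 N = 81.56 kN, tensile.
σ_{brass} = P / A = 81560 / 1600 = 50.98 MPa.

σ ≈ 51 MPa (tensile)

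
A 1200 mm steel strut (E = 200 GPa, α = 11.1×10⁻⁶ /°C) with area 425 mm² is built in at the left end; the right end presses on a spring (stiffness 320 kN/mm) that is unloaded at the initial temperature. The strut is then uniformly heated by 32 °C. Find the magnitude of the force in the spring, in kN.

If the spring were absent the strut would lengthen by αΔT L = 11.1×10⁻⁶ × 32 × 1200 = 0.4262 mm.
Let P be the compressive force at the spring. The strut shortens elastically by PL/(AE) and the spring compresses by P/k; together these equal δ_free.
P [ L/(AE) + 1/k ] = δ_free → P [ 1200/(425×200×10³) + 1/(320×10³) ] = 0.4262.
P = 0.4262 / 1.724×10⁻⁵ = 24720 N.

P ≈ 24.7 kN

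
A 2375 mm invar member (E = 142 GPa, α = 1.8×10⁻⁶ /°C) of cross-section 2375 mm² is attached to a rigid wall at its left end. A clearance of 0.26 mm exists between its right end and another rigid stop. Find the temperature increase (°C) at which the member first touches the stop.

The gap closes when αΔT L = 0.26 mm, since the member is still unstressed at that instant.
ΔT = 0.26 / (1.8×10⁻⁶ × 2375) = 60.82 °C.

ΔT ≈ 60.8 °C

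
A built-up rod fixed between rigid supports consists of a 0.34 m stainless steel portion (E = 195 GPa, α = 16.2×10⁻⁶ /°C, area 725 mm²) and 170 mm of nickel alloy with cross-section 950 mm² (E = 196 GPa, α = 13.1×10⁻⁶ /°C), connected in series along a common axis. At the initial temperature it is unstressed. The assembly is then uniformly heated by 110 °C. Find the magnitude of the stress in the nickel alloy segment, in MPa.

σ ≈ 270 MPa (compressive)

With the walls removed the bar would change length by δ_free = Σ αᵢΔT Lᵢ = 16.2×10⁻⁶×110×340 + 13.1×10⁻⁶×110×170 = 0.8508 mm.
Since the ends are fixed, an axial force P builds up, equal in every segment, with P · Σ Lᵢ/(AᵢEᵢ) = δ_free.
The series flexibility is Σ Lᵢ/(AᵢEᵢ) = 340/(725×195×10³) + 170/(950×196×10³) = 3.318×10⁻⁶ mm/N.
Hence P = δ_free / Σ(L/AE) = 0.8508/3.318×10⁻⁶ = 256.4 kN (compressive).
σ_{nickel alloy} = P / A = 256400 / 950 = 269.9 MPa.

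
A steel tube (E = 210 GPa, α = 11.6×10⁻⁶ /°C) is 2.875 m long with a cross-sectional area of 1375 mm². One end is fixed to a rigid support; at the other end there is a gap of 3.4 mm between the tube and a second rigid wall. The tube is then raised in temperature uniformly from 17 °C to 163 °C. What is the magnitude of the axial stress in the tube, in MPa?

Free thermal elongation = αΔT L = 11.6×10⁻⁶ × 146 × 2875 = 4.869 mm.
The gap closes (δ_free > 3.4 mm) and the wall then resists a further 4.869 − 3.4 = 1.469 mm of expansion.
Compatibility: PL/(AE) = 1.469 mm, so σ = P/A = E × (1.469/2875) = 107.3 MPa.

σ ≈ 107 MPa (compressive)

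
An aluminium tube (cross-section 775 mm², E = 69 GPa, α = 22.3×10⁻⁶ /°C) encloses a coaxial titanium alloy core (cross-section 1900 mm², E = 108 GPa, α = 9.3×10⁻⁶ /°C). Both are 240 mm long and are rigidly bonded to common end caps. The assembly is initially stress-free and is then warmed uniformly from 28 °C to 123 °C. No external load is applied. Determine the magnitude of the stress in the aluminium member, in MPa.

σ ≈ 67.6 MPa (compressive)

Equilibrium of a rigid end plate with no external load gives equal and opposite internal forces ±P in the two members. Since α_{aluminium} > α_{titanium alloy}, heating drives the aluminium into compression and the titanium alloy into tension.
Compatibility of the two members (thermal + elastic change equal): (α₁ − α₂)ΔT = P·[1/(A₁E₁) + 1/(A₂E₂)].
|α₁ − α₂|·ΔT = 13×10⁻⁶ × 95 = 0.001235.
1/(A₁E₁) + 1/(A₂E₂) = 1/(775×69×10³) + 1/(1900×108×10³) = 2.357×10⁻⁸ N⁻¹.
P = 0.001235 / 2.357×10⁻⁸ = 52390 N = 52.39 kN.
σ_{aluminium} = P/A₁ = 52390/775 = 67.6 MPa, compressive.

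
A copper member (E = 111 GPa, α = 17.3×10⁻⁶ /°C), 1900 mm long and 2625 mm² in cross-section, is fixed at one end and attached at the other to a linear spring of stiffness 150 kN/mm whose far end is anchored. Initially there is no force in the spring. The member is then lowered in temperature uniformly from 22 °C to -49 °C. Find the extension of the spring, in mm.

Free thermal contraction: δ_free = αΔT L = 17.3×10⁻⁶ × 71 × 1900 = 2.334 mm.
With a force P in the spring, the elastic change of the member is PL/(AE) and that of the spring is P/k; compatibility requires their sum to equal δ_free.
So P = δ_free / [L/(AE) + 1/k] = 2.334 / [ 1900/(2625×111×10³) + 1/(150×10³) ].
P = 2.334 / 1.319×10⁻⁵ = 177000 N.
Spring extension = P/k = 177000/(150×10³) = 1.18 mm.

δ ≈ 1.18 mm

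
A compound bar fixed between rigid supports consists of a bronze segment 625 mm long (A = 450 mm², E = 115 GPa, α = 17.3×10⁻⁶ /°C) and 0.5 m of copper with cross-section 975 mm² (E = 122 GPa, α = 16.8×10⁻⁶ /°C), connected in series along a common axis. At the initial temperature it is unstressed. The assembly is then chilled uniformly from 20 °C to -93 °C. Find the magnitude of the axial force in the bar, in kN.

P ≈ 133 kN (tensile)

Free thermal contraction of the whole bar: Σ αᵢΔT Lᵢ = 17.3×10⁻⁶×113×625 + 16.8×10⁻⁶×113×500 = 2.171 mm.
The walls prevent any net length change, so an axial force P (same in every segment) develops. Compatibility: P · Σ Lᵢ/(AᵢEᵢ) = δ_free.
The series flexibility is Σ Lᵢ/(AᵢEᵢ) = 625/(450×115×10³) + 500/(975×122×10³) = 1.628×10⁻⁵ mm/N.
So P = 2.171 / 1.628×10⁻⁵ = 133.3 kN, tensile.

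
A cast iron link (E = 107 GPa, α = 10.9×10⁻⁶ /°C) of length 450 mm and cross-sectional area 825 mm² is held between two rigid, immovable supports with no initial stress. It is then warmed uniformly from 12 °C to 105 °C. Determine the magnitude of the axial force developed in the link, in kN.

With zero net strain, σ = E·αΔT = 107 GPa × 10.9×10⁻⁶ × 93 = 108.5 MPa.
Axial force P = σA = 108.5 × 825 = 89480 N = 89.48 kN, compressive.

P ≈ 89.5 kN (compressive)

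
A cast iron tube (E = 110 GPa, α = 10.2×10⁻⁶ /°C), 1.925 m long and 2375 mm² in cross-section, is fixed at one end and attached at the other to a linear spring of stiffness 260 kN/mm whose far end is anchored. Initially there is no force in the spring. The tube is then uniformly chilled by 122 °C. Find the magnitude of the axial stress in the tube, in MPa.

The unrestrained thermal change is αΔT L = 10.2×10⁻⁶ × 122 × 1925 = 2.395 mm.
With a force P in the spring, the elastic change of the tube is PL/(AE) and that of the spring is P/k; compatibility requires their sum to equal δ_free.
P [ L/(AE) + 1/k ] = δ_free → P [ 1925/(2375×110×10³) + 1/(260×10³) ] = 2.395.
P = 2.395 / 1.121×10⁻⁵ = 213600 N.
σ = P/A = 213600/2375 = 89.94 MPa.

σ ≈ 89.9 MPa (tensile)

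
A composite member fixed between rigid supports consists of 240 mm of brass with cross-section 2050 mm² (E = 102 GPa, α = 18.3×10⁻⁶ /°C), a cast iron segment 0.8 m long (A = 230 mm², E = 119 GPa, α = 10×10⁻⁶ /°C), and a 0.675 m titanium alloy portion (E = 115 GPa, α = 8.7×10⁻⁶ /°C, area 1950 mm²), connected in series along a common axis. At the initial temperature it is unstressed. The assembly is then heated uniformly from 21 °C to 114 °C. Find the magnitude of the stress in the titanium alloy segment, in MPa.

Free thermal expansion of the whole bar: Σ αᵢΔT Lᵢ = 18.3×10⁻⁶×93×240 + 10×10⁻⁶×93×800 + 8.7×10⁻⁶×93×675 = 1.699 mm.
The rigid supports impose zero overall length change; the single axial force P common to all segments must satisfy P Σ Lᵢ/(AᵢEᵢ) = δ_free.
Σ Lᵢ/(AᵢEᵢ) = 240/(2050×102×10³) + 800/(230×119×10³) + 675/(1950×115×10³) = 3.339×10⁻⁵ mm/N.
So P = 1.699 / 3.339×10⁻⁵ = 50.88 kN, compressive.
σ_{titanium alloy} = P / A = 50880 / 1950 = 26.09 MPa.

σ ≈ 26.1 MPa (compressive)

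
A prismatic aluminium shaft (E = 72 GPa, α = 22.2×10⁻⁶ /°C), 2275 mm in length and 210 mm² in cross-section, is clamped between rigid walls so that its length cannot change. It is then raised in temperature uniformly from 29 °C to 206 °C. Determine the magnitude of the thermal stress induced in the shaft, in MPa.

The supports are rigid, so the total axial strain is zero. The restrained thermal strain is ε = αΔT = 22.2×10⁻⁶ × 177 = 3929.4×10⁻⁶.
The stress required to suppress this strain is σ = Eε = 72×10³ × 3929.4×10⁻⁶ = 282.9 MPa, compressive since the shaft is trying to expand.

σ ≈ 283 MPa (compressive)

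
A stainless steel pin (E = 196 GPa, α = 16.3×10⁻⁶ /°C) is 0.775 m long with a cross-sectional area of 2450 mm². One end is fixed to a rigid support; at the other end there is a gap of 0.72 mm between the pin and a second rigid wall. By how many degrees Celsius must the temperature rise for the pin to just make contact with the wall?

Contact occurs when the free expansion equals the gap: αΔT L = 0.72 mm.
So ΔT = g/(αL) = 0.72/(16.3×10⁻⁶ × 775) = 57 °C.

ΔT ≈ 57 °C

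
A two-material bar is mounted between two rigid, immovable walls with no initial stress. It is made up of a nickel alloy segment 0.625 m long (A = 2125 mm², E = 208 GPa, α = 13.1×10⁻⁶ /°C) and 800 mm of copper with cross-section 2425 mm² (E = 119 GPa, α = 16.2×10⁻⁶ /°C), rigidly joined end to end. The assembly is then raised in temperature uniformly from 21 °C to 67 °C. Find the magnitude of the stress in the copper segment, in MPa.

Free thermal expansion of the whole bar: Σ αᵢΔT Lᵢ = 13.1×10⁻⁶×46×625 + 16.2×10⁻⁶×46×800 = 0.9728 mm.
The walls prevent any net length change, so an axial force P (same in every segment) develops. Compatibility: P · Σ Lᵢ/(AᵢEᵢ) = δ_free.
The series flexibility is Σ Lᵢ/(AᵢEᵢ) = 625/(2125×208×10³) + 800/(2425×119×10³) = 4.186×10⁻⁶ mm/N.
So P = 0.9728 / 4.186×10⁻⁶ = 232.4 kN, compressive.
σ_{copper} = P / A = 232400 / 2425 = 95.82 MPa.

σ ≈ 95.8 MPa (compressive)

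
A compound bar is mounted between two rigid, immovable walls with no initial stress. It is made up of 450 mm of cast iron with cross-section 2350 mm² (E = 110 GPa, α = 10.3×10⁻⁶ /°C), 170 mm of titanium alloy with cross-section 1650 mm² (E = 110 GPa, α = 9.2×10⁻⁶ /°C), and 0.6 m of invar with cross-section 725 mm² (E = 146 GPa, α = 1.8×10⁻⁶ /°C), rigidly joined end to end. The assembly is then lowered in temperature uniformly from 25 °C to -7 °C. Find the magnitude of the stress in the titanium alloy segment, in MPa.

Free thermal contraction of the whole bar: Σ αᵢΔT Lᵢ = 10.3×10⁻⁶×32×450 + 9.2×10⁻⁶×32×170 + 1.8×10⁻⁶×32×600 = 0.2329 mm.
Since the ends are fixed, an axial force P builds up, equal in every segment, with P · Σ Lᵢ/(AᵢEᵢ) = δ_free.
The series flexibility is Σ Lᵢ/(AᵢEᵢ) = 450/(2350×110×10³) + 170/(1650×110×10³) + 600/(725×146×10³) = 8.346×10⁻⁶ mm/N.
Hence P = δ_free / Σ(L/AE) = 0.2329/8.346×10⁻⁶ = 27.91 kN (tensile).
σ_{titanium alloy} = P / A = 27910 / 1650 = 16.91 MPa.

σ ≈ 16.9 MPa (tensile)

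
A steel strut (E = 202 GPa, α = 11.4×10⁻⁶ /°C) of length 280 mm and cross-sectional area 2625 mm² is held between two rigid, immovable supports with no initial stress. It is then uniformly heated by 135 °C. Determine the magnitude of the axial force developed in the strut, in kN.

P ≈ 816 kN (compressive)

With zero net strain, σ = E·αΔT = 202 GPa × 11.4×10⁻⁶ × 135 = 310.9 MPa.
P = AEαΔT = 2625 × 202×10³ × 11.4×10⁻⁶ × 135 = 816.1 kN (compressive).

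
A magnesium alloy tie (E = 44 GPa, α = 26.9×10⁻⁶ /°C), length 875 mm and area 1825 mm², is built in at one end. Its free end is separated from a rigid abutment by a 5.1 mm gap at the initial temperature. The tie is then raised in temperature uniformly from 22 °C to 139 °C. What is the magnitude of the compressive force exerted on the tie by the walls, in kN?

P ≈ 0 kN

Unrestrained expansion: δ_free = αΔT L = 26.9×10⁻⁶ × 117 × 875 = 2.754 mm.
This is smaller than the 5.1 mm clearance, so the tie expands freely without reaching the stop — the stress is zero.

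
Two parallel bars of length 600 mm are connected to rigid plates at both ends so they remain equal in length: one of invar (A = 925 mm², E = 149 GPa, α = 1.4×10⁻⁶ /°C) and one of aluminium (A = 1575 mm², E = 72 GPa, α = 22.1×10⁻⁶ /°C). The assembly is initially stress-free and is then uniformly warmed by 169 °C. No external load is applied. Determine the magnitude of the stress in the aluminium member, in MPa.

σ ≈ 138 MPa (compressive)

The aluminium has the larger α, so on heating it would change length more than the invar if both were free. The rigid plates force a common final length, so the aluminium is put into compression and the invar into tension, with equal and opposite forces P (no external load).
Compatibility of the two members (thermal + elastic change equal): (α₁ − α₂)ΔT = P·[1/(A₁E₁) + 1/(A₂E₂)].
|α₁ − α₂|·ΔT = 20.7×10⁻⁶ × 169 = 0.003498.
1/(A₁E₁) + 1/(A₂E₂) = 1/(925×149×10³) + 1/(1575×72×10³) = 1.607×10⁻⁸ N⁻¹.
So P = 0.003498 / 1.607×10⁻⁸ = 217.6 kN.
σ_{aluminium} = P/A₂ = 217600/1575 = 138.2 MPa, compressive.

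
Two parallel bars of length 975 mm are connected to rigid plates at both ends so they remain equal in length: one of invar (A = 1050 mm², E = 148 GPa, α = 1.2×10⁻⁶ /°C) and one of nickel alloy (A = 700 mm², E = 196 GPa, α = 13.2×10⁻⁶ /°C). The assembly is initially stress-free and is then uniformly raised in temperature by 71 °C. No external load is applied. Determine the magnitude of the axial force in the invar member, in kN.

Equilibrium of a rigid end plate with no external load gives equal and opposite internal forces ±P in the two members. Since α_{nickel alloy} > α_{invar}, heating drives the nickel alloy into compression and the invar into tension.
Setting the final lengths equal and cancelling L: (α₁ − α₂)ΔT = P/(A₁E₁) + P/(A₂E₂).
|α₁ − α₂|·ΔT = 12×10⁻⁶ × 71 = 0.000852.
1/(A₁E₁) + 1/(A₂E₂) = 1/(1050×148×10³) + 1/(700×196×10³) = 1.372×10⁻⁸ N⁻¹.
P = 0.000852 / 1.372×10⁻⁸ = 62080 N = 62.08 kN.

P ≈ 62.1 kN (tensile in the invar)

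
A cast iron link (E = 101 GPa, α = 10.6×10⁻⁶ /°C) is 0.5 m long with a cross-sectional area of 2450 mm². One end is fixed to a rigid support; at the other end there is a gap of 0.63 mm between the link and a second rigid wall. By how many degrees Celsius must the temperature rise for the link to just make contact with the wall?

ΔT ≈ 119 °C

Contact occurs when the free expansion equals the gap: αΔT L = 0.63 mm.
So ΔT = g/(αL) = 0.63/(10.6×10⁻⁶ × 500) = 118.9 °C.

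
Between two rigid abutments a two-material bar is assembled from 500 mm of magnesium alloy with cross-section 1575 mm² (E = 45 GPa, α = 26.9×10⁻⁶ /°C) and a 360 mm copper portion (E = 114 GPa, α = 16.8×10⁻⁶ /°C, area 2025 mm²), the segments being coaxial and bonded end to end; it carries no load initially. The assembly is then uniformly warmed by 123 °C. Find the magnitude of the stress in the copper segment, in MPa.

σ ≈ 137 MPa (compressive)

Free thermal expansion of the whole bar: Σ αᵢΔT Lᵢ = 26.9×10⁻⁶×123×500 + 16.8×10⁻⁶×123×360 = 2.398 mm.
Since the ends are fixed, an axial force P builds up, equal in every segment, with P · Σ Lᵢ/(AᵢEᵢ) = δ_free.
Σ Lᵢ/(AᵢEᵢ) = 500/(1575×45×10³) + 360/(2025×114×10³) = 8.614×10⁻⁶ mm/N.
Hence P = δ_free / Σ(L/AE) = 2.398/8.614×10⁻⁶ = 278.4 kN (compressive).
σ_{copper} = P / A = 278400 / 2025 = 137.5 MPa.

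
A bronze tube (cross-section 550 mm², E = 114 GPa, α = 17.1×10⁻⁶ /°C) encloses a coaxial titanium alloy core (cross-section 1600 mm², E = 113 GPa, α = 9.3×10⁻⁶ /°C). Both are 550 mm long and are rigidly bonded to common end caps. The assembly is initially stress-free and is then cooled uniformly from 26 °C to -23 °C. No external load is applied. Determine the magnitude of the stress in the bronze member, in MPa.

Both members must finish at the same length. With the larger α, the bronze tends to over-contract; the plates restrain it, putting the bronze in tension and the titanium alloy in compression. With no external load the two internal forces are equal and opposite, magnitude P.
Equating the net (thermal + elastic) strains gives |α₁ − α₂|·ΔT = P·[1/(A₁E₁) + 1/(A₂E₂)].
|α₁ − α₂|·ΔT = 7.8×10⁻⁶ × 49 = 0.0003822.
1/(A₁E₁) + 1/(A₂E₂) = 1/(550×114×10³) + 1/(1600×113×10³) = 2.148×10⁻⁸ N⁻¹.
P = 0.0003822 / 2.148×10⁻⁸ = 17790 N = 17.79 kN.
σ_{bronze} = P/A₁ = 17790/550 = 32.35 MPa, tensile.

σ ≈ 32.4 MPa (tensile)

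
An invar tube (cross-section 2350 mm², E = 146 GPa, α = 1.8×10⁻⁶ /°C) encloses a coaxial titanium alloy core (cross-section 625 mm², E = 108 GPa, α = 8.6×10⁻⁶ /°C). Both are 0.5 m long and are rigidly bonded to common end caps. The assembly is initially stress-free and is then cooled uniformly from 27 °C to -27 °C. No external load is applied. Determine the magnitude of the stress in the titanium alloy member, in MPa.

σ ≈ 33.1 MPa (tensile)

The titanium alloy has the larger α, so on cooling it would change length more than the invar if both were free. The rigid plates force a common final length, so the titanium alloy is put into tension and the invar into compression, with equal and opposite forces P (no external load).
Equating the net (thermal + elastic) strains gives |α₁ − α₂|·ΔT = P·[1/(A₁E₁) + 1/(A₂E₂)].
|α₁ − α₂|·ΔT = 6.8×10⁻⁶ × 54 = 0.0003672.
1/(A₁E₁) + 1/(A₂E₂) = 1/(2350×146×10³) + 1/(625×108×10³) = 1.773×10⁻⁸ N⁻¹.
So P = 0.0003672 / 1.773×10⁻⁸ = 20.71 kN.
σ_{titanium alloy} = P/A₂ = 20710/625 = 33.14 MPa, tensile.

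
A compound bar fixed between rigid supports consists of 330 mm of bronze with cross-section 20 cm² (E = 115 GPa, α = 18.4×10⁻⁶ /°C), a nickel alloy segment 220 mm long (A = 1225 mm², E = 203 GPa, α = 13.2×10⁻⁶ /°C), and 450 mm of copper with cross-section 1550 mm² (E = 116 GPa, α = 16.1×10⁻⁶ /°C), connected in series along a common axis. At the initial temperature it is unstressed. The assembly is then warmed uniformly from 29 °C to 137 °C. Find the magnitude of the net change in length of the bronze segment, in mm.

With the walls removed the bar would change length by δ_free = Σ αᵢΔT Lᵢ = 18.4×10⁻⁶×108×330 + 13.2×10⁻⁶×108×220 + 16.1×10⁻⁶×108×450 = 1.752 mm.
Since the ends are fixed, an axial force P builds up, equal in every segment, with P · Σ Lᵢ/(AᵢEᵢ) = δ_free.
The series flexibility is Σ Lᵢ/(AᵢEᵢ) = 330/(2000×115×10³) + 220/(1225×203×10³) + 450/(1550×116×10³) = 4.822×10⁻⁶ mm/N.
P = 1.752 / 4.822×10⁻⁶ = 363300 N = 363.3 kN, compressive.
For the bronze segment, free thermal change = 18.4×10⁻⁶×108×330 = 0.6558 mm and elastic change from P = 363300×330/(2000×115×10³) = 0.5212 mm; these oppose, so the net change is 0.135 mm (segment lengthens).

|ΔL| ≈ 0.135 mm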